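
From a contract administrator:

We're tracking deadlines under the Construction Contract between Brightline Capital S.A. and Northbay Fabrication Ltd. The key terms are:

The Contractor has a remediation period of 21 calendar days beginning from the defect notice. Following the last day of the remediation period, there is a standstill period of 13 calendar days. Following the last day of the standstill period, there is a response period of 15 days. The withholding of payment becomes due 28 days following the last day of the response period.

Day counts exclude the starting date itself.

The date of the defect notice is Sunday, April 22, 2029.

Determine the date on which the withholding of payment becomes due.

Adding 21 calendar days to April 22, 2029 gives May 13, 2029, which is the last day of the remediation period.
The last day of the standstill period: May 13, 2029 + 13 days = May 26, 2029.
The last day of the response period: May 26, 2029 + 15 days = June 10, 2029.
Adding 28 calendar days to June 10, 2029 gives July 8, 2029, which is the date on which the withholding of payment becomes due.

July 8, 2029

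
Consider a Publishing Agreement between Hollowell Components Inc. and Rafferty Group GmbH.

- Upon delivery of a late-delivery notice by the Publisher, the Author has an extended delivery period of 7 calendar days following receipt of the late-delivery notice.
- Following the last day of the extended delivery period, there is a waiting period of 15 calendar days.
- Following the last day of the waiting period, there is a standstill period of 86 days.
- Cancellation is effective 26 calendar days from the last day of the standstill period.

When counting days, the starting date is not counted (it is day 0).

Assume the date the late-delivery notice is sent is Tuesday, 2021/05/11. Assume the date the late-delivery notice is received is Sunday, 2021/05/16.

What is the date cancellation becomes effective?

2021/09/27

The last day of the extended delivery period: 7 calendar days after 2021/05/16 is 2021/05/23.
The last day of the waiting period: 15 calendar days after 2021/05/23 is 2021/06/07.
The last day of the standstill period: 86 calendar days after 2021/06/07 is 2021/09/01.
The date cancellation becomes effective: 2021/09/01 + 26 days = 2021/09/27.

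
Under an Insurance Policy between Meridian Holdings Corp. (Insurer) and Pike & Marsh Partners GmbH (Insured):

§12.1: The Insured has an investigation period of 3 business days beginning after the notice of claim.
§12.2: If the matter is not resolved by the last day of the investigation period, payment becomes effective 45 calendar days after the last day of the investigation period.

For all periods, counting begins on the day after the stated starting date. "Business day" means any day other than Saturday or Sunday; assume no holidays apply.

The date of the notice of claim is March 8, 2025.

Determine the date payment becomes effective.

April 26, 2025

The last day of the investigation period: 3 business days after Saturday, March 8, 2025, skipping weekends — Mar 10, Mar 11, Mar 12 — lands on Wednesday, March 12, 2025.
The date payment becomes effective: 45 calendar days after March 12, 2025 is April 26, 2025.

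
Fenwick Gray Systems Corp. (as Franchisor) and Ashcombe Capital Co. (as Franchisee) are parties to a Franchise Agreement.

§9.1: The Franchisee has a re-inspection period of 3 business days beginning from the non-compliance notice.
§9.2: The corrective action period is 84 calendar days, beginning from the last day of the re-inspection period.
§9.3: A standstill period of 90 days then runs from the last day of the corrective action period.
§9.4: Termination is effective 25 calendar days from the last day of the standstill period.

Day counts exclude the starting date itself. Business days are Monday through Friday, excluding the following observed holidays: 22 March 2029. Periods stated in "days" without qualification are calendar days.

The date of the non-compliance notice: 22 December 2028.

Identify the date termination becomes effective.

The last day of the re-inspection period: 3 business days after Friday, 22 December 2028, skipping weekends — Dec 25, Dec 26, Dec 27 — lands on Wednesday, 27 December 2028.
Adding 84 calendar days to 27 December 2028 gives 21 March 2029, which is the last day of the corrective action period.
The last day of the standstill period: 21 March 2029 + 90 days = 19 June 2029.
The date termination becomes effective: 25 calendar days after 19 June 2029 is 14 July 2029.

14 July 2029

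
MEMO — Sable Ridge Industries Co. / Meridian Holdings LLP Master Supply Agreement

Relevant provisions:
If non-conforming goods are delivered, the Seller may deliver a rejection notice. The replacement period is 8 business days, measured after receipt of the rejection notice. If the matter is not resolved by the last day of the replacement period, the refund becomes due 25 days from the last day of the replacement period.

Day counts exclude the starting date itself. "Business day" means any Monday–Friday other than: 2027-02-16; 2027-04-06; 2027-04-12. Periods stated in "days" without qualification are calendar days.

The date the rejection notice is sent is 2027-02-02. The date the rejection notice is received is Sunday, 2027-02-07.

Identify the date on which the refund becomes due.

The last day of the replacement period: 8 business days after Sunday, 2027-02-07, skipping weekends and the listed holiday on Feb 16 — Feb 8, Feb 9, Feb 10, Feb 11, Feb 12, Feb 15, Feb 17, Feb 18 — lands on Thursday, 2027-02-18.
Adding 25 calendar days to 2027-02-18 gives 2027-03-15, which is the date on which the refund becomes due.

2027-03-15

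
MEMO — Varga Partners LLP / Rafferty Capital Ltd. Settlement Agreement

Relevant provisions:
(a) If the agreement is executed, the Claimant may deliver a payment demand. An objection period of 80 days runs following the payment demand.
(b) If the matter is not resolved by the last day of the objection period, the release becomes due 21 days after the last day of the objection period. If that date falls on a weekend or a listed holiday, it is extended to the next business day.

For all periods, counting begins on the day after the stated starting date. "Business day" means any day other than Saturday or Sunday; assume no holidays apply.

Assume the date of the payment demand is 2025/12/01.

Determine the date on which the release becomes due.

Adding 80 calendar days to 2025/12/01 gives 2026/02/19, which is the last day of the objection period.
The date on which the release becomes due: 21 calendar days after 2026/02/19 is 2026/03/12. 2026/03/12 is a Thursday, so no roll-forward applies.

2026/03/12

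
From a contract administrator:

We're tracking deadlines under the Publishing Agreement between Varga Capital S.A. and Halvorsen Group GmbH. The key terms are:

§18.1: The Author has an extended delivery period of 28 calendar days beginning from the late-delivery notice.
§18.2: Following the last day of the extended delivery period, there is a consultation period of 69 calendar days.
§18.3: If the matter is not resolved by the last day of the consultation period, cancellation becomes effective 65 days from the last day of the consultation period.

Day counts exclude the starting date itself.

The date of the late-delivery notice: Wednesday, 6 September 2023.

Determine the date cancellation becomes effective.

Adding 28 calendar days to 6 September 2023 gives 4 October 2023, which is the last day of the extended delivery period.
Adding 69 calendar days to 4 October 2023 gives 12 December 2023, which is the last day of the consultation period.
The date cancellation becomes effective: 12 December 2023 + 65 days = 15 February 2024.

15 February 2024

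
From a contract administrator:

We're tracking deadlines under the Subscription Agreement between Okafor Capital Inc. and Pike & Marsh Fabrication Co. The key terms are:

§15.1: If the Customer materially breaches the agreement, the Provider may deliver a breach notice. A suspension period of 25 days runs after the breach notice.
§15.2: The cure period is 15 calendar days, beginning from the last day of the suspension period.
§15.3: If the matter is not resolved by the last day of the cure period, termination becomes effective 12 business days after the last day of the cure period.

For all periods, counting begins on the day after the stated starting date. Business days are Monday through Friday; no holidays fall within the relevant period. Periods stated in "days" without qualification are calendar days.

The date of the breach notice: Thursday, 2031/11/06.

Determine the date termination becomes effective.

2032/01/01

The last day of the suspension period: 25 calendar days after 2031/11/06 is 2031/12/01.
The last day of the cure period: 2031/12/01 + 15 days = 2031/12/16.
The date termination becomes effective: counting 12 business days from Tuesday, 2031/12/16 (Dec 17, Dec 18, Dec 19, Dec 22, …, Dec 30, Dec 31, Jan 1, skipping weekends) reaches Thursday, 2032/01/01.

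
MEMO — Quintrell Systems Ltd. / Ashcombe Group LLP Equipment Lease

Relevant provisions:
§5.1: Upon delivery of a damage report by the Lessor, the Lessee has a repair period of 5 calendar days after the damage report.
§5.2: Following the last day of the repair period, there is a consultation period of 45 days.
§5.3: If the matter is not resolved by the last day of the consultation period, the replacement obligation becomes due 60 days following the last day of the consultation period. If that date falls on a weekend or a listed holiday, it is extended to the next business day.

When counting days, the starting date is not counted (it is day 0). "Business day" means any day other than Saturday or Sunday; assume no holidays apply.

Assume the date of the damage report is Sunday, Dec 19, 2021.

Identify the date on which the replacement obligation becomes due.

Adding 5 calendar days to Dec 19, 2021 gives Dec 24, 2021, which is the last day of the repair period.
Adding 45 calendar days to Dec 24, 2021 gives Feb 7, 2022, which is the last day of the consultation period.
The date on which the replacement obligation becomes due: Feb 7, 2022 + 60 days = Apr 8, 2022. Apr 8, 2022 is a Friday, so no roll-forward applies.

Apr 8, 2022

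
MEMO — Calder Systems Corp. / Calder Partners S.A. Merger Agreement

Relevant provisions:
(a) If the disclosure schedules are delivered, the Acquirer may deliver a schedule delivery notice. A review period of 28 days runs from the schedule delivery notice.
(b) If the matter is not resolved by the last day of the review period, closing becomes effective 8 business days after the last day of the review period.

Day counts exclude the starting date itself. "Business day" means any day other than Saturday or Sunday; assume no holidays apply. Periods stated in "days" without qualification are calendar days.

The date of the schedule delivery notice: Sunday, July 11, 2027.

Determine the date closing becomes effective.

Adding 28 calendar days to July 11, 2027 gives August 8, 2027, which is the last day of the review period.
The date closing becomes effective: 8 business days after Sunday, August 8, 2027, skipping weekends — Aug 9, Aug 10, Aug 11, Aug 12, Aug 13, Aug 16, Aug 17, Aug 18 — lands on Wednesday, August 18, 2027.

August 18, 2027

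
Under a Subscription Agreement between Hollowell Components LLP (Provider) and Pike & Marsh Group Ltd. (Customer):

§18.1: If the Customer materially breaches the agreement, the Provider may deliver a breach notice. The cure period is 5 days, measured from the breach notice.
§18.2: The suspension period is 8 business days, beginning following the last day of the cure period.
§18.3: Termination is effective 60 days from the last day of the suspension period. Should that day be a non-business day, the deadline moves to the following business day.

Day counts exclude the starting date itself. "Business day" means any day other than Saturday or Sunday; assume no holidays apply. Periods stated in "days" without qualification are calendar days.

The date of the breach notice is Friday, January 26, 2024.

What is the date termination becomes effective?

The last day of the cure period: January 26, 2024 + 5 days = January 31, 2024.
The last day of the suspension period: counting 8 business days from Wednesday, January 31, 2024 (Feb 1, Feb 2, Feb 5, Feb 6, Feb 7, Feb 8, Feb 9, Feb 12, skipping weekends) reaches Monday, February 12, 2024.
The date termination becomes effective: 60 calendar days after February 12, 2024 is April 12, 2024. April 12, 2024 is a Friday, so no roll-forward applies.

April 12, 2024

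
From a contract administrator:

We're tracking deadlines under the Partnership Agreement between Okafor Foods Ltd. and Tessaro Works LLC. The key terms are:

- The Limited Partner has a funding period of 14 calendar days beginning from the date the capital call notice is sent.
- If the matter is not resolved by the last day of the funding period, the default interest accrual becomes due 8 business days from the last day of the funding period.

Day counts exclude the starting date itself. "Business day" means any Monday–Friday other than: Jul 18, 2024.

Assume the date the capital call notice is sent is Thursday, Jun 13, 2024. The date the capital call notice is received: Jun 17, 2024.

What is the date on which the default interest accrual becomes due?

Jul 9, 2024

Adding 14 calendar days to Jun 13, 2024 gives Jun 27, 2024, which is the last day of the funding period.
From Thursday, Jun 27, 2024, 8 business days (Jun 28, Jul 1, Jul 2, Jul 3, Jul 4, Jul 5, Jul 8, Jul 9, skipping weekends) brings us to Tuesday, Jul 9, 2024, which is the date on which the default interest accrual becomes due.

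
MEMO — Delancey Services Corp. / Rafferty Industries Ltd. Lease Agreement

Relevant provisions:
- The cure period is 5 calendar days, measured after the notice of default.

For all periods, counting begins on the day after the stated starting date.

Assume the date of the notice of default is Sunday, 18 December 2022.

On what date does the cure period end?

23 December 2022

The last day of the cure period: 18 December 2022 + 5 days = 23 December 2022.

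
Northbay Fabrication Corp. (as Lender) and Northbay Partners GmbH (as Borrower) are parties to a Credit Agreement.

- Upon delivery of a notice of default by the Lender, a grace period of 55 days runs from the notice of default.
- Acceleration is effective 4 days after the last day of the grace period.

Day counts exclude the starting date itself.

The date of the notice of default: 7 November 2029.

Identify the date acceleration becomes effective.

Adding 55 calendar days to 7 November 2029 gives 1 January 2030, which is the last day of the grace period.
Adding 4 calendar days to 1 January 2030 gives 5 January 2030, which is the date acceleration becomes effective.

5 January 2030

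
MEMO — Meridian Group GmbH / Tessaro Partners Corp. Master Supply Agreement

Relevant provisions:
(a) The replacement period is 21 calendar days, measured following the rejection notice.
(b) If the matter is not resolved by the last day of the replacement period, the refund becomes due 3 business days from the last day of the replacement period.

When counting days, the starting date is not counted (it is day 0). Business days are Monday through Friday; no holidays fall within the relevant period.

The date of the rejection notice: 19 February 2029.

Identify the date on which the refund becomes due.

The last day of the replacement period: 19 February 2029 + 21 days = 12 March 2029.
From Monday, 12 March 2029, 3 business days (Mar 13, Mar 14, Mar 15, skipping weekends) brings us to Thursday, 15 March 2029, which is the date on which the refund becomes due.

15 March 2029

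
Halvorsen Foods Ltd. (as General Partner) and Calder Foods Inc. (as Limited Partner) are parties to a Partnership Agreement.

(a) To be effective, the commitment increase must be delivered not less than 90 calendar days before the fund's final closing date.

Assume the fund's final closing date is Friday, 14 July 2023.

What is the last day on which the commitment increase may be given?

15 April 2023

Counting back 90 calendar days from 14 July 2023 gives 15 April 2023.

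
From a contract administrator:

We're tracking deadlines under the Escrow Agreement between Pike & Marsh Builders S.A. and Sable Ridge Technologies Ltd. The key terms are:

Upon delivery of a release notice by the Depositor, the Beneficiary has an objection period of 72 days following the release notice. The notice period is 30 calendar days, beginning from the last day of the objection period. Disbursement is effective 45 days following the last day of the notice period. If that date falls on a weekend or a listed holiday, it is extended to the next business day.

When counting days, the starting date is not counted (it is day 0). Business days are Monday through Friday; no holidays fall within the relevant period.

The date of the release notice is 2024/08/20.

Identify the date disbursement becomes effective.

2025/01/14

The last day of the objection period: 2024/08/20 + 72 days = 2024/10/31.
The last day of the notice period: 2024/10/31 + 30 days = 2024/11/30.
The date disbursement becomes effective: 45 calendar days after 2024/11/30 is 2025/01/14. 2025/01/14 is a Tuesday, so no roll-forward applies.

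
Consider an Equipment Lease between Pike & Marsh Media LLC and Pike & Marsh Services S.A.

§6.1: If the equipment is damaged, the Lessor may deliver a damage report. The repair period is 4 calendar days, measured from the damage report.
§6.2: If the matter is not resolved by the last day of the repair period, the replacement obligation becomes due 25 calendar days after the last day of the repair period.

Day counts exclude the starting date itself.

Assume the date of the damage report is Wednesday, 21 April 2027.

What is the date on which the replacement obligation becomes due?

The last day of the repair period: 4 calendar days after 21 April 2027 is 25 April 2027.
The date on which the replacement obligation becomes due: 25 calendar days after 25 April 2027 is 20 May 2027.

20 May 2027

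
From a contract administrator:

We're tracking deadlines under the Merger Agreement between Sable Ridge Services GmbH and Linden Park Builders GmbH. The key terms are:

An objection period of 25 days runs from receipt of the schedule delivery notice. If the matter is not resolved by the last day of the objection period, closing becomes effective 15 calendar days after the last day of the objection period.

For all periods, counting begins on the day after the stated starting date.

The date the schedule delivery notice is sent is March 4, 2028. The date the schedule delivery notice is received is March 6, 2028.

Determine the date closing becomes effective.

April 15, 2028

Adding 25 calendar days to March 6, 2028 gives March 31, 2028, which is the last day of the objection period.
The date closing becomes effective: 15 calendar days after March 31, 2028 is April 15, 2028.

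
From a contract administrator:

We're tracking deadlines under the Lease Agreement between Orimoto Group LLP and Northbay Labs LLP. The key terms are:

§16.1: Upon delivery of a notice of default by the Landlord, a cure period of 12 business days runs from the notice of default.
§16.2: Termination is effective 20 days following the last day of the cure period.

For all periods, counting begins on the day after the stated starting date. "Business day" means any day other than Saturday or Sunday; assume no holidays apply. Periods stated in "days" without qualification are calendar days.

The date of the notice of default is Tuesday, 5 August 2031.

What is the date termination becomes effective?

From Tuesday, 5 August 2031, 12 business days (Aug 6, Aug 7, Aug 8, Aug 11, …, Aug 19, Aug 20, Aug 21, skipping weekends) brings us to Thursday, 21 August 2031, which is the last day of the cure period.
The date termination becomes effective: 21 August 2031 + 20 days = 10 September 2031.

10 September 2031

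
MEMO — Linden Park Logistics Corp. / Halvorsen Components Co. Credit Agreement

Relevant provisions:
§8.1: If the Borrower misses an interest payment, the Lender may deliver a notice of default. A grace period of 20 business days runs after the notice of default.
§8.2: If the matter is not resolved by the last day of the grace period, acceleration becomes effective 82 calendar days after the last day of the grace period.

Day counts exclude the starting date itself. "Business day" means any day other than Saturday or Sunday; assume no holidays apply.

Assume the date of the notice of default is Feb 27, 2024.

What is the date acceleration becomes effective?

The last day of the grace period: counting 20 business days from Tuesday, Feb 27, 2024 (Feb 28, Feb 29, Mar 1, Mar 4, …, Mar 22, Mar 25, Mar 26, skipping weekends) reaches Tuesday, Mar 26, 2024.
Adding 82 calendar days to Mar 26, 2024 gives Jun 16, 2024, which is the date acceleration becomes effective.

Jun 16, 2024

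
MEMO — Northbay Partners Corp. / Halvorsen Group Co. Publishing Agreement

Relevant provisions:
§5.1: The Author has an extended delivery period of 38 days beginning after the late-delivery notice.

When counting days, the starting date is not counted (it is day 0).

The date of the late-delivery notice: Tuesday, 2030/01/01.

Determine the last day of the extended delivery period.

2030/02/08

The last day of the extended delivery period: 2030/01/01 + 38 days = 2030/02/08.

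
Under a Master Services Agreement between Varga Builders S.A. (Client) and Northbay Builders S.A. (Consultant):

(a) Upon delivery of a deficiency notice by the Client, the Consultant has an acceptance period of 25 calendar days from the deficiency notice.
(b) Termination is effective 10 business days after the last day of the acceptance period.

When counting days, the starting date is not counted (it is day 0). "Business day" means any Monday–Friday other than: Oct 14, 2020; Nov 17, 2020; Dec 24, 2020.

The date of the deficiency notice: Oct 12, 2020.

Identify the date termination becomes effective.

The last day of the acceptance period: Oct 12, 2020 + 25 days = Nov 6, 2020.
The date termination becomes effective: 10 business days after Friday, Nov 6, 2020, skipping weekends and the listed holiday on Nov 17 — Nov 9, Nov 10, Nov 11, Nov 12, Nov 13, Nov 16, Nov 18, Nov 19, Nov 20, Nov 23 — lands on Monday, Nov 23, 2020.

Nov 23, 2020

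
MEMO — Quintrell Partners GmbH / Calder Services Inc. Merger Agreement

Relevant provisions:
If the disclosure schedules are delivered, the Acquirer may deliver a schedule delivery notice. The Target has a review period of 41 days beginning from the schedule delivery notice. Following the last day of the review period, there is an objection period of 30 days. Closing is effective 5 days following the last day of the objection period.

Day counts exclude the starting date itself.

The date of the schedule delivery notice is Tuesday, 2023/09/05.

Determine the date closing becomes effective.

2023/11/20

The last day of the review period: 2023/09/05 + 41 days = 2023/10/16.
Adding 30 calendar days to 2023/10/16 gives 2023/11/15, which is the last day of the objection period.
The date closing becomes effective: 5 calendar days after 2023/11/15 is 2023/11/20.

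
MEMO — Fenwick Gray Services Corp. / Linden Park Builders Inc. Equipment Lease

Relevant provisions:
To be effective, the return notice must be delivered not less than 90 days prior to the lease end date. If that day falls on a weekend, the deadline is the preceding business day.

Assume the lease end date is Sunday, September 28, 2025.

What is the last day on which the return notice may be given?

June 30, 2025

September 28, 2025 minus 90 days is June 30, 2025. That is a Monday, so no adjustment is needed.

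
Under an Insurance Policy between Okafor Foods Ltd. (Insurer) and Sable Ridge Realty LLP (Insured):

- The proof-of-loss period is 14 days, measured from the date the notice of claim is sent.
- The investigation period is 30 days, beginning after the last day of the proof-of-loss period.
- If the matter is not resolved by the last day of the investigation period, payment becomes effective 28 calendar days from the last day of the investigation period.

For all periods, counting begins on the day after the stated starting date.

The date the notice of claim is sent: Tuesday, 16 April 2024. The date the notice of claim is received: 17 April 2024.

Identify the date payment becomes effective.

27 June 2024

Adding 14 calendar days to 16 April 2024 gives 30 April 2024, which is the last day of the proof-of-loss period.
The last day of the investigation period: 30 April 2024 + 30 days = 30 May 2024.
The date payment becomes effective: 28 calendar days after 30 May 2024 is 27 June 2024.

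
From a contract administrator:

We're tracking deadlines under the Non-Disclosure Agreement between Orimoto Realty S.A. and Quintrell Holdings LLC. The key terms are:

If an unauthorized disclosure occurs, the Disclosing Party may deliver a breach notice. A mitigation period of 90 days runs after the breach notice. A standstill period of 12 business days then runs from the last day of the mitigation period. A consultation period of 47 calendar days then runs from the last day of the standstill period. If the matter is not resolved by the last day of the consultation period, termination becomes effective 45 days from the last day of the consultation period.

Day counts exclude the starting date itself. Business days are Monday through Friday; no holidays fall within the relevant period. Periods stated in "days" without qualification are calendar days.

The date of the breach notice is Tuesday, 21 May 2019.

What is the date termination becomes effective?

The last day of the mitigation period: 90 calendar days after 21 May 2019 is 19 August 2019.
From Monday, 19 August 2019, 12 business days (Aug 20, Aug 21, Aug 22, Aug 23, …, Sep 2, Sep 3, Sep 4, skipping weekends) brings us to Wednesday, 4 September 2019, which is the last day of the standstill period.
The last day of the consultation period: 4 September 2019 + 47 days = 21 October 2019.
The date termination becomes effective: 21 October 2019 + 45 days = 5 December 2019.

5 December 2019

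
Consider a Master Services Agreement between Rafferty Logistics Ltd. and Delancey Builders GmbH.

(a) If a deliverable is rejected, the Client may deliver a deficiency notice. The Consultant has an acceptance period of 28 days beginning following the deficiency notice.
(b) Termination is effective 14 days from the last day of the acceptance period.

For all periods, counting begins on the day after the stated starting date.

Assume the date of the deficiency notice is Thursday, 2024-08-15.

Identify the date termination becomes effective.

Adding 28 calendar days to 2024-08-15 gives 2024-09-12, which is the last day of the acceptance period.
The date termination becomes effective: 14 calendar days after 2024-09-12 is 2024-09-26.

2024-09-26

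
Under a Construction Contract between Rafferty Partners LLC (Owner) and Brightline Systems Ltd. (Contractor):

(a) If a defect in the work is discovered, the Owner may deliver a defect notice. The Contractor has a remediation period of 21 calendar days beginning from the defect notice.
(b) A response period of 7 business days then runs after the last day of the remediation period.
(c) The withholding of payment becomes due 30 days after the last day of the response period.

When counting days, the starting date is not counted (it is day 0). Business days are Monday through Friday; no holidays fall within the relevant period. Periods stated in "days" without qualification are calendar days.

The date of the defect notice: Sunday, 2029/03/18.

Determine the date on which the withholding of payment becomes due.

Adding 21 calendar days to 2029/03/18 gives 2029/04/08, which is the last day of the remediation period.
The last day of the response period: 7 business days after Sunday, 2029/04/08, skipping weekends — Apr 9, Apr 10, Apr 11, Apr 12, Apr 13, Apr 16, Apr 17 — lands on Tuesday, 2029/04/17.
The date on which the withholding of payment becomes due: 30 calendar days after 2029/04/17 is 2029/05/17.

2029/05/17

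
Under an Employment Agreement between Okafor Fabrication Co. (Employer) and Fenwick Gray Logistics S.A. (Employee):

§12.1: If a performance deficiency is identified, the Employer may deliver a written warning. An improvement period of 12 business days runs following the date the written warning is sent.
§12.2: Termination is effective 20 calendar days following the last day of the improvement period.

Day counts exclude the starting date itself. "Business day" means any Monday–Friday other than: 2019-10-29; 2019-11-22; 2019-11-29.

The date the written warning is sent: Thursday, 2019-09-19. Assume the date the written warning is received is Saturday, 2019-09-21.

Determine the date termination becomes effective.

The last day of the improvement period: counting 12 business days from Thursday, 2019-09-19 (Sep 20, Sep 23, Sep 24, Sep 25, …, Oct 3, Oct 4, Oct 7, skipping weekends) reaches Monday, 2019-10-07.
The date termination becomes effective: 20 calendar days after 2019-10-07 is 2019-10-27.

2019-10-27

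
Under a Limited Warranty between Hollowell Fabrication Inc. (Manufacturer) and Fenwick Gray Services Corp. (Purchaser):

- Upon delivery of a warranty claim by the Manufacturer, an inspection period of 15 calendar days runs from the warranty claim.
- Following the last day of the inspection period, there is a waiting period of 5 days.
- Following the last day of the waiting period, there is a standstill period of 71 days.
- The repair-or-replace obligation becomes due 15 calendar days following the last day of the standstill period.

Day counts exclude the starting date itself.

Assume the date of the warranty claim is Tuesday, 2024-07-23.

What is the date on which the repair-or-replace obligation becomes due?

The last day of the inspection period: 15 calendar days after 2024-07-23 is 2024-08-07.
Adding 5 calendar days to 2024-08-07 gives 2024-08-12, which is the last day of the waiting period.
The last day of the standstill period: 2024-08-12 + 71 days = 2024-10-22.
The date on which the repair-or-replace obligation becomes due: 2024-10-22 + 15 days = 2024-11-06.

2024-11-06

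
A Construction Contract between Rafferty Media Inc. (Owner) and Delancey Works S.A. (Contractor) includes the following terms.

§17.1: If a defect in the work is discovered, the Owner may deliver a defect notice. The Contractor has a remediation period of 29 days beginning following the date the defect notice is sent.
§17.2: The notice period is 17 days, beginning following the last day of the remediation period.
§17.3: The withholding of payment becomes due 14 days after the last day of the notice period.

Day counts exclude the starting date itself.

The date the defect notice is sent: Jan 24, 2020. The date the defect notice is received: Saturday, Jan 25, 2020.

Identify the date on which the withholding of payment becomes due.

Mar 24, 2020

The last day of the remediation period: Jan 24, 2020 + 29 days = Feb 22, 2020.
The last day of the notice period: Feb 22, 2020 + 17 days = Mar 10, 2020.
The date on which the withholding of payment becomes due: 14 calendar days after Mar 10, 2020 is Mar 24, 2020.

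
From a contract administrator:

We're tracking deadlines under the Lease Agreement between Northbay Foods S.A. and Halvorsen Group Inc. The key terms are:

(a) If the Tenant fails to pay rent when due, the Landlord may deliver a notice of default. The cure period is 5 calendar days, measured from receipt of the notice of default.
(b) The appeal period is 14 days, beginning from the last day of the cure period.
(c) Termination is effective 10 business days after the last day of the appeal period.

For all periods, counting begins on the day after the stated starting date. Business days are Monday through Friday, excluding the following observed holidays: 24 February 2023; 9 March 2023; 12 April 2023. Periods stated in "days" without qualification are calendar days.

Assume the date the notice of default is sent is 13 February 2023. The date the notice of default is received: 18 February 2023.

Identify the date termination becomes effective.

The last day of the cure period: 5 calendar days after 18 February 2023 is 23 February 2023.
The last day of the appeal period: 14 calendar days after 23 February 2023 is 9 March 2023.
From Thursday, 9 March 2023, 10 business days (Mar 10, Mar 13, Mar 14, Mar 15, Mar 16, Mar 17, Mar 20, Mar 21, Mar 22, Mar 23, skipping weekends) brings us to Thursday, 23 March 2023, which is the date termination becomes effective.

23 March 2023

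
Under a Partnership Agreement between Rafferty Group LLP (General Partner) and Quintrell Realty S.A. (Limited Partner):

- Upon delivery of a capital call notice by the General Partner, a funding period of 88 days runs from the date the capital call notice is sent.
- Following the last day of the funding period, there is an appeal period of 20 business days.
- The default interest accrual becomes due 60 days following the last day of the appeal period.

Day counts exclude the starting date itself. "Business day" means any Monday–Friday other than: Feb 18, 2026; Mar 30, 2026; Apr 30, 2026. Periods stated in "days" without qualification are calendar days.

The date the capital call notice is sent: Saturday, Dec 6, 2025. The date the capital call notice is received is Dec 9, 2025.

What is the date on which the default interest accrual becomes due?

Jun 1, 2026

The last day of the funding period: 88 calendar days after Dec 6, 2025 is Mar 4, 2026.
From Wednesday, Mar 4, 2026, 20 business days (Mar 5, Mar 6, Mar 9, Mar 10, …, Mar 31, Apr 1, Apr 2, skipping weekends and the listed holiday on Mar 30) brings us to Thursday, Apr 2, 2026, which is the last day of the appeal period.
Adding 60 calendar days to Apr 2, 2026 gives Jun 1, 2026, which is the date on which the default interest accrual becomes due.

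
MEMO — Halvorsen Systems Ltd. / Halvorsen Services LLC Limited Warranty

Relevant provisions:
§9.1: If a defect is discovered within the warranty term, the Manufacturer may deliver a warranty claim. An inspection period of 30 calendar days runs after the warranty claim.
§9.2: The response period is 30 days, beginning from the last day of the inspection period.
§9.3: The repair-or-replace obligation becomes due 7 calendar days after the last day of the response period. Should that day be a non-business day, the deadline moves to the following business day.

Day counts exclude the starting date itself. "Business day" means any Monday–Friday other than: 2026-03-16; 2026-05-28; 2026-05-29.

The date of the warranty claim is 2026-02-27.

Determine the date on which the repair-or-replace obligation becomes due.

The last day of the inspection period: 30 calendar days after 2026-02-27 is 2026-03-29.
The last day of the response period: 30 calendar days after 2026-03-29 is 2026-04-28.
The date on which the repair-or-replace obligation becomes due: 2026-04-28 + 7 days = 2026-05-05. 2026-05-05 is a Tuesday and is not a listed holiday, so no roll-forward applies.

2026-05-05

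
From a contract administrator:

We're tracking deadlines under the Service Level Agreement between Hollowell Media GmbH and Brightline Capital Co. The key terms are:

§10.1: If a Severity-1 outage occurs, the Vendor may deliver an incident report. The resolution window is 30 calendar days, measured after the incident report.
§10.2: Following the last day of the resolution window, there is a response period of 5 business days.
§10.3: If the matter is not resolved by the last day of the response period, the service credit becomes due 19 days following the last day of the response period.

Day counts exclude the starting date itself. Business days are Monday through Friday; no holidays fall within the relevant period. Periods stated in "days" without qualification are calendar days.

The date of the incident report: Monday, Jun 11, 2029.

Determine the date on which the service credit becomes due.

Aug 6, 2029

The last day of the resolution window: Jun 11, 2029 + 30 days = Jul 11, 2029.
From Wednesday, Jul 11, 2029, 5 business days (Jul 12, Jul 13, Jul 16, Jul 17, Jul 18, skipping weekends) brings us to Wednesday, Jul 18, 2029, which is the last day of the response period.
The date on which the service credit becomes due: 19 calendar days after Jul 18, 2029 is Aug 6, 2029.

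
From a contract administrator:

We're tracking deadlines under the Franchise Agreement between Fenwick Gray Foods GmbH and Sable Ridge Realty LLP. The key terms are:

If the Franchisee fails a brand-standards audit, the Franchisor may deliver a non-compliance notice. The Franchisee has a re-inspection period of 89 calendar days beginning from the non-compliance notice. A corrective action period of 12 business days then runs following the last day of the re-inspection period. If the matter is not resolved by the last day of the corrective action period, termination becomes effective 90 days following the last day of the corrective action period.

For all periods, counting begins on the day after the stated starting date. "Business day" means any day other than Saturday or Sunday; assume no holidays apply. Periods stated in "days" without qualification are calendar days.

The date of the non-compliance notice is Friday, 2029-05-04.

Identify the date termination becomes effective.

2029-11-15

The last day of the re-inspection period: 89 calendar days after 2029-05-04 is 2029-08-01.
The last day of the corrective action period: counting 12 business days from Wednesday, 2029-08-01 (Aug 2, Aug 3, Aug 6, Aug 7, …, Aug 15, Aug 16, Aug 17, skipping weekends) reaches Friday, 2029-08-17.
Adding 90 calendar days to 2029-08-17 gives 2029-11-15, which is the date termination becomes effective.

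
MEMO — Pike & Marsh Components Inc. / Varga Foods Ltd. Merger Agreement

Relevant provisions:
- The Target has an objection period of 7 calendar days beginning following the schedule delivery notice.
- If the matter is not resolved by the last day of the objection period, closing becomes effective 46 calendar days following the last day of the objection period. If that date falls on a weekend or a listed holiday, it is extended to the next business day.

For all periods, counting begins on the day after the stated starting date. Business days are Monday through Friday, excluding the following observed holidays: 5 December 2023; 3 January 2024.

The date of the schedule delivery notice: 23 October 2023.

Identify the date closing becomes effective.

15 December 2023

The last day of the objection period: 7 calendar days after 23 October 2023 is 30 October 2023.
Adding 46 calendar days to 30 October 2023 gives 15 December 2023, which is the date closing becomes effective. 15 December 2023 is a Friday and is not a listed holiday, so no roll-forward applies.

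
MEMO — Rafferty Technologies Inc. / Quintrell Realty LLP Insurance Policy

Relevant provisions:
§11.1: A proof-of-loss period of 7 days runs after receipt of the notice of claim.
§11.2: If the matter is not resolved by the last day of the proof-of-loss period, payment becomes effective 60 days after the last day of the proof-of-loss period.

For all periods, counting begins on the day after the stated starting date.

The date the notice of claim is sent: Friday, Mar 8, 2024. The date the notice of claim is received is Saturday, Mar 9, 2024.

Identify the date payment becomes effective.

May 15, 2024

Adding 7 calendar days to Mar 9, 2024 gives Mar 16, 2024, which is the last day of the proof-of-loss period.
Adding 60 calendar days to Mar 16, 2024 gives May 15, 2024, which is the date payment becomes effective.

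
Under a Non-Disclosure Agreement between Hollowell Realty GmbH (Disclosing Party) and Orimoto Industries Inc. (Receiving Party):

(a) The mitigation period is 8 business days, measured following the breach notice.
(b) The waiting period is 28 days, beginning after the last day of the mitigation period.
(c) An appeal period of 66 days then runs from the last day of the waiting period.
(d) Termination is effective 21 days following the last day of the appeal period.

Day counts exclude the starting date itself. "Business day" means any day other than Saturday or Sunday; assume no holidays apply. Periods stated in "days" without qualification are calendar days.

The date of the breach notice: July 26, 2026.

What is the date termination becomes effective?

November 28, 2026

The last day of the mitigation period: 8 business days after Sunday, July 26, 2026, skipping weekends — Jul 27, Jul 28, Jul 29, Jul 30, Jul 31, Aug 3, Aug 4, Aug 5 — lands on Wednesday, August 5, 2026.
The last day of the waiting period: August 5, 2026 + 28 days = September 2, 2026.
The last day of the appeal period: 66 calendar days after September 2, 2026 is November 7, 2026.
The date termination becomes effective: November 7, 2026 + 21 days = November 28, 2026.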